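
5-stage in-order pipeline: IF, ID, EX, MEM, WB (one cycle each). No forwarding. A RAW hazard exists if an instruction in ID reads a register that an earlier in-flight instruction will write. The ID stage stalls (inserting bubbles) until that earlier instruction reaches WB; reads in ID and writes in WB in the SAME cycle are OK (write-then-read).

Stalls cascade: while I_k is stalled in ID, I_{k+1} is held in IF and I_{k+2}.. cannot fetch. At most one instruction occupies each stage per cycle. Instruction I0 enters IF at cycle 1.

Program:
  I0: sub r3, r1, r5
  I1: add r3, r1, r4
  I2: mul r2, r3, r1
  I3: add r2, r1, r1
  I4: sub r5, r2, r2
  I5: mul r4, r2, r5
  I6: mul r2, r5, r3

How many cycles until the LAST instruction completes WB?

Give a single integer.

Answer: 17

Derivation:
I0 sub r3 <- r1,r5: IF@1 ID@2 stall=0 (-) EX@3 MEM@4 WB@5
I1 add r3 <- r1,r4: IF@2 ID@3 stall=0 (-) EX@4 MEM@5 WB@6
I2 mul r2 <- r3,r1: IF@3 ID@4 stall=2 (RAW on I1.r3 (WB@6)) EX@7 MEM@8 WB@9
I3 add r2 <- r1,r1: IF@4 ID@7 stall=0 (-) EX@8 MEM@9 WB@10
I4 sub r5 <- r2,r2: IF@7 ID@8 stall=2 (RAW on I3.r2 (WB@10)) EX@11 MEM@12 WB@13
I5 mul r4 <- r2,r5: IF@8 ID@11 stall=2 (RAW on I4.r5 (WB@13)) EX@14 MEM@15 WB@16
I6 mul r2 <- r5,r3: IF@11 ID@14 stall=0 (-) EX@15 MEM@16 WB@17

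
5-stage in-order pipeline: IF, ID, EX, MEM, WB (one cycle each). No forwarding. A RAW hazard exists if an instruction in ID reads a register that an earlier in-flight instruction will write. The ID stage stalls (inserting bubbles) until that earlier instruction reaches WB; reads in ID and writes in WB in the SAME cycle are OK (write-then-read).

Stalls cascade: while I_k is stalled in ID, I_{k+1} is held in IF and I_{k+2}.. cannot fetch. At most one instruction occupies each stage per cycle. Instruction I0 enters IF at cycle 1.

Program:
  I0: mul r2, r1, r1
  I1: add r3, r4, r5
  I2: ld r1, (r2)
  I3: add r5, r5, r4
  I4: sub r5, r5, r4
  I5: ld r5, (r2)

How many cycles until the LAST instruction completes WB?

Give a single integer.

Answer: 13

Derivation:
I0 mul r2 <- r1,r1: IF@1 ID@2 stall=0 (-) EX@3 MEM@4 WB@5
I1 add r3 <- r4,r5: IF@2 ID@3 stall=0 (-) EX@4 MEM@5 WB@6
I2 ld r1 <- r2: IF@3 ID@4 stall=1 (RAW on I0.r2 (WB@5)) EX@6 MEM@7 WB@8
I3 add r5 <- r5,r4: IF@4 ID@6 stall=0 (-) EX@7 MEM@8 WB@9
I4 sub r5 <- r5,r4: IF@6 ID@7 stall=2 (RAW on I3.r5 (WB@9)) EX@10 MEM@11 WB@12
I5 ld r5 <- r2: IF@7 ID@10 stall=0 (-) EX@11 MEM@12 WB@13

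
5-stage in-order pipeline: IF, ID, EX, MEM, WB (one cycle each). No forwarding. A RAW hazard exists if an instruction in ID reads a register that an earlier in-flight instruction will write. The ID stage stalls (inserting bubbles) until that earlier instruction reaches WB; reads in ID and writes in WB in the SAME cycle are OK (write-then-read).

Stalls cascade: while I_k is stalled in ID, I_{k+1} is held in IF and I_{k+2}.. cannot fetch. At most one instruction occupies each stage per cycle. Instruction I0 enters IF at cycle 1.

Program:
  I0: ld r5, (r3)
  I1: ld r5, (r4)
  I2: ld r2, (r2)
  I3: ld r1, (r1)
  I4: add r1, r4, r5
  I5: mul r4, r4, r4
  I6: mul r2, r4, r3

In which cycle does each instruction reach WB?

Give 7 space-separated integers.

I0 ld r5 <- r3: IF@1 ID@2 stall=0 (-) EX@3 MEM@4 WB@5
I1 ld r5 <- r4: IF@2 ID@3 stall=0 (-) EX@4 MEM@5 WB@6
I2 ld r2 <- r2: IF@3 ID@4 stall=0 (-) EX@5 MEM@6 WB@7
I3 ld r1 <- r1: IF@4 ID@5 stall=0 (-) EX@6 MEM@7 WB@8
I4 add r1 <- r4,r5: IF@5 ID@6 stall=0 (-) EX@7 MEM@8 WB@9
I5 mul r4 <- r4,r4: IF@6 ID@7 stall=0 (-) EX@8 MEM@9 WB@10
I6 mul r2 <- r4,r3: IF@7 ID@8 stall=2 (RAW on I5.r4 (WB@10)) EX@11 MEM@12 WB@13

Answer: 5 6 7 8 9 10 13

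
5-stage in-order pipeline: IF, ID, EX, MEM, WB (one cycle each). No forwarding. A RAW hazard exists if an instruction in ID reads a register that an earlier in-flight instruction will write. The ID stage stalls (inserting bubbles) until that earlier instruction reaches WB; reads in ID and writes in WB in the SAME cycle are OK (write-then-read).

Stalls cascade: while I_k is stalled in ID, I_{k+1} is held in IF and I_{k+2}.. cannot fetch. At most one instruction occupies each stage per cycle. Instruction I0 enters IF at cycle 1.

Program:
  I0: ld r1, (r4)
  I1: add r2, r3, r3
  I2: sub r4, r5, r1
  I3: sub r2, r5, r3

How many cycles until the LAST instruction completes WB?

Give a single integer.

I0 ld r1 <- r4: IF@1 ID@2 stall=0 (-) EX@3 MEM@4 WB@5
I1 add r2 <- r3,r3: IF@2 ID@3 stall=0 (-) EX@4 MEM@5 WB@6
I2 sub r4 <- r5,r1: IF@3 ID@4 stall=1 (RAW on I0.r1 (WB@5)) EX@6 MEM@7 WB@8
I3 sub r2 <- r5,r3: IF@4 ID@6 stall=0 (-) EX@7 MEM@8 WB@9

Answer: 9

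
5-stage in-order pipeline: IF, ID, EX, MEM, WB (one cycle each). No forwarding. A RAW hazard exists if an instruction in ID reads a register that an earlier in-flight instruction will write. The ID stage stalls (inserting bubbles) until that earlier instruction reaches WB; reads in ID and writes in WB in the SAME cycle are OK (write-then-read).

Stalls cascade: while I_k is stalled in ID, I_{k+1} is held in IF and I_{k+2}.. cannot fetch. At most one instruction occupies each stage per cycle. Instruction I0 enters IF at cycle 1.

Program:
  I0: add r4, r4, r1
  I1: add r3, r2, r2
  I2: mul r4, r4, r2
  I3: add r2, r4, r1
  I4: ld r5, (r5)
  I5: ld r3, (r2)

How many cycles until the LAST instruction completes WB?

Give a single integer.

I0 add r4 <- r4,r1: IF@1 ID@2 stall=0 (-) EX@3 MEM@4 WB@5
I1 add r3 <- r2,r2: IF@2 ID@3 stall=0 (-) EX@4 MEM@5 WB@6
I2 mul r4 <- r4,r2: IF@3 ID@4 stall=1 (RAW on I0.r4 (WB@5)) EX@6 MEM@7 WB@8
I3 add r2 <- r4,r1: IF@4 ID@6 stall=2 (RAW on I2.r4 (WB@8)) EX@9 MEM@10 WB@11
I4 ld r5 <- r5: IF@6 ID@9 stall=0 (-) EX@10 MEM@11 WB@12
I5 ld r3 <- r2: IF@9 ID@10 stall=1 (RAW on I3.r2 (WB@11)) EX@12 MEM@13 WB@14

Answer: 14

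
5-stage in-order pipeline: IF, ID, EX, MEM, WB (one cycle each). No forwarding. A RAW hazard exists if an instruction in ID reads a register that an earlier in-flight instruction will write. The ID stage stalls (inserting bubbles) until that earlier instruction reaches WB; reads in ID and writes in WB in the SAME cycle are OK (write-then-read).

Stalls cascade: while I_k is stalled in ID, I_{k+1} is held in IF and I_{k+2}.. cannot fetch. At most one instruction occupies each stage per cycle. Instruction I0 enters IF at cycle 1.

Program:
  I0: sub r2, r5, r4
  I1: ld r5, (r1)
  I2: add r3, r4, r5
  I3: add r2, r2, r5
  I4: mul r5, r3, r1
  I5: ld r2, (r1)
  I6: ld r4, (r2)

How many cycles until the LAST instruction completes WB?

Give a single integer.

Answer: 16

Derivation:
I0 sub r2 <- r5,r4: IF@1 ID@2 stall=0 (-) EX@3 MEM@4 WB@5
I1 ld r5 <- r1: IF@2 ID@3 stall=0 (-) EX@4 MEM@5 WB@6
I2 add r3 <- r4,r5: IF@3 ID@4 stall=2 (RAW on I1.r5 (WB@6)) EX@7 MEM@8 WB@9
I3 add r2 <- r2,r5: IF@4 ID@7 stall=0 (-) EX@8 MEM@9 WB@10
I4 mul r5 <- r3,r1: IF@7 ID@8 stall=1 (RAW on I2.r3 (WB@9)) EX@10 MEM@11 WB@12
I5 ld r2 <- r1: IF@8 ID@10 stall=0 (-) EX@11 MEM@12 WB@13
I6 ld r4 <- r2: IF@10 ID@11 stall=2 (RAW on I5.r2 (WB@13)) EX@14 MEM@15 WB@16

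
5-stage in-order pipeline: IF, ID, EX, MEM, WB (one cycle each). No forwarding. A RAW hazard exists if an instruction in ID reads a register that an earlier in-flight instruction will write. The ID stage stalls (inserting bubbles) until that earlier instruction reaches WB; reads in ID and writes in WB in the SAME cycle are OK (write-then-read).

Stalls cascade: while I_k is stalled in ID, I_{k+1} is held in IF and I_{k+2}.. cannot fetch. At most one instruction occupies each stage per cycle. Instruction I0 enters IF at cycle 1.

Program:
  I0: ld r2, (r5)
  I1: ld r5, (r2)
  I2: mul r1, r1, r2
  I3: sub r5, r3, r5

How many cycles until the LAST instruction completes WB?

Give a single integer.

Answer: 11

Derivation:
I0 ld r2 <- r5: IF@1 ID@2 stall=0 (-) EX@3 MEM@4 WB@5
I1 ld r5 <- r2: IF@2 ID@3 stall=2 (RAW on I0.r2 (WB@5)) EX@6 MEM@7 WB@8
I2 mul r1 <- r1,r2: IF@3 ID@6 stall=0 (-) EX@7 MEM@8 WB@9
I3 sub r5 <- r3,r5: IF@6 ID@7 stall=1 (RAW on I1.r5 (WB@8)) EX@9 MEM@10 WB@11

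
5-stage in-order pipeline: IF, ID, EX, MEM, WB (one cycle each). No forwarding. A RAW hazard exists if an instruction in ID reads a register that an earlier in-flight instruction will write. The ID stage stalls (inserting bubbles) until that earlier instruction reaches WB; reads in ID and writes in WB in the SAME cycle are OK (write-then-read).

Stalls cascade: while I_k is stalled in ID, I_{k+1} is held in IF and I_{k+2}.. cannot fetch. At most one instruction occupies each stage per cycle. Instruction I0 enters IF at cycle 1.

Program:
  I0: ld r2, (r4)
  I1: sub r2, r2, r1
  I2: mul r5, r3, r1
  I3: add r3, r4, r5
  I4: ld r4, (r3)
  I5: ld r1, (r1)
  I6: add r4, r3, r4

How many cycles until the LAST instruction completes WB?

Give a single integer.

I0 ld r2 <- r4: IF@1 ID@2 stall=0 (-) EX@3 MEM@4 WB@5
I1 sub r2 <- r2,r1: IF@2 ID@3 stall=2 (RAW on I0.r2 (WB@5)) EX@6 MEM@7 WB@8
I2 mul r5 <- r3,r1: IF@3 ID@6 stall=0 (-) EX@7 MEM@8 WB@9
I3 add r3 <- r4,r5: IF@6 ID@7 stall=2 (RAW on I2.r5 (WB@9)) EX@10 MEM@11 WB@12
I4 ld r4 <- r3: IF@7 ID@10 stall=2 (RAW on I3.r3 (WB@12)) EX@13 MEM@14 WB@15
I5 ld r1 <- r1: IF@10 ID@13 stall=0 (-) EX@14 MEM@15 WB@16
I6 add r4 <- r3,r4: IF@13 ID@14 stall=1 (RAW on I4.r4 (WB@15)) EX@16 MEM@17 WB@18

Answer: 18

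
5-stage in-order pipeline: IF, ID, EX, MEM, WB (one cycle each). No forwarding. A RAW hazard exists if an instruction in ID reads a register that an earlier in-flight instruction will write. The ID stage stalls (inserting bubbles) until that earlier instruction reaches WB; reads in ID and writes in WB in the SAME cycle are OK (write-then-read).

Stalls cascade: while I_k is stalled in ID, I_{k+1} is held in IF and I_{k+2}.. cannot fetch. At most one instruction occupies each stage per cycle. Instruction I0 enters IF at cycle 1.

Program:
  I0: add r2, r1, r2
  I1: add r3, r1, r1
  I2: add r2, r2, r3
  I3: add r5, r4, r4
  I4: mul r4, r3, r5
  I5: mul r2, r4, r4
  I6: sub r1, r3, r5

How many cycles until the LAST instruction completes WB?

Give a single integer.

Answer: 17

Derivation:
I0 add r2 <- r1,r2: IF@1 ID@2 stall=0 (-) EX@3 MEM@4 WB@5
I1 add r3 <- r1,r1: IF@2 ID@3 stall=0 (-) EX@4 MEM@5 WB@6
I2 add r2 <- r2,r3: IF@3 ID@4 stall=2 (RAW on I1.r3 (WB@6)) EX@7 MEM@8 WB@9
I3 add r5 <- r4,r4: IF@4 ID@7 stall=0 (-) EX@8 MEM@9 WB@10
I4 mul r4 <- r3,r5: IF@7 ID@8 stall=2 (RAW on I3.r5 (WB@10)) EX@11 MEM@12 WB@13
I5 mul r2 <- r4,r4: IF@8 ID@11 stall=2 (RAW on I4.r4 (WB@13)) EX@14 MEM@15 WB@16
I6 sub r1 <- r3,r5: IF@11 ID@14 stall=0 (-) EX@15 MEM@16 WB@17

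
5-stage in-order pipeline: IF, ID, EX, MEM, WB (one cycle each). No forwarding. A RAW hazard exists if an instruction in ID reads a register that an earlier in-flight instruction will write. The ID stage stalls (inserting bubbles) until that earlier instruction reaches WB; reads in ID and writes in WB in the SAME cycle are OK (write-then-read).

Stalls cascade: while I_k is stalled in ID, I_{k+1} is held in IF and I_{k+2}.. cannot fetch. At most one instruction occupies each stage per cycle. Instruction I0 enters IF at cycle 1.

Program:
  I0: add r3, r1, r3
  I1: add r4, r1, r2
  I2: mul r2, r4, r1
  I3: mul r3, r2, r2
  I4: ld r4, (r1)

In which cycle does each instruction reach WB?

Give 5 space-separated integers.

Answer: 5 6 9 12 13

Derivation:
I0 add r3 <- r1,r3: IF@1 ID@2 stall=0 (-) EX@3 MEM@4 WB@5
I1 add r4 <- r1,r2: IF@2 ID@3 stall=0 (-) EX@4 MEM@5 WB@6
I2 mul r2 <- r4,r1: IF@3 ID@4 stall=2 (RAW on I1.r4 (WB@6)) EX@7 MEM@8 WB@9
I3 mul r3 <- r2,r2: IF@4 ID@7 stall=2 (RAW on I2.r2 (WB@9)) EX@10 MEM@11 WB@12
I4 ld r4 <- r1: IF@7 ID@10 stall=0 (-) EX@11 MEM@12 WB@13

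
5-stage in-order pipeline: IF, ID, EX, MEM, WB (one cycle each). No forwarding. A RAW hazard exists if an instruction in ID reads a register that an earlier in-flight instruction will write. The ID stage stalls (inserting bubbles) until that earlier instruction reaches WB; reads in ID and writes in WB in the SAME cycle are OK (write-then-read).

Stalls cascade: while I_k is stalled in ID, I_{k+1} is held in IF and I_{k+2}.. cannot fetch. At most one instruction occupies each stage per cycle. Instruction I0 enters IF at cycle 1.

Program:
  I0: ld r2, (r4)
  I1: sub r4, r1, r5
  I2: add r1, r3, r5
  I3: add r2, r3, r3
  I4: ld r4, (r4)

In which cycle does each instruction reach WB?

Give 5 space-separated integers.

I0 ld r2 <- r4: IF@1 ID@2 stall=0 (-) EX@3 MEM@4 WB@5
I1 sub r4 <- r1,r5: IF@2 ID@3 stall=0 (-) EX@4 MEM@5 WB@6
I2 add r1 <- r3,r5: IF@3 ID@4 stall=0 (-) EX@5 MEM@6 WB@7
I3 add r2 <- r3,r3: IF@4 ID@5 stall=0 (-) EX@6 MEM@7 WB@8
I4 ld r4 <- r4: IF@5 ID@6 stall=0 (-) EX@7 MEM@8 WB@9

Answer: 5 6 7 8 9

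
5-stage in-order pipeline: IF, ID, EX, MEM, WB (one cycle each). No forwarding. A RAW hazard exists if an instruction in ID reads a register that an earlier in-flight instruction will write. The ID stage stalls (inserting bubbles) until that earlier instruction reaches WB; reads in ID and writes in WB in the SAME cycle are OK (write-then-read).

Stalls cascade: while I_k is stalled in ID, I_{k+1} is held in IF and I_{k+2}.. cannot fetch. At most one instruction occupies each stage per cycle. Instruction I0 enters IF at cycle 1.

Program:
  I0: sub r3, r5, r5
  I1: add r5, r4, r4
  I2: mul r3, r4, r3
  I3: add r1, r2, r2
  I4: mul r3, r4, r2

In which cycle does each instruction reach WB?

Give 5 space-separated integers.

I0 sub r3 <- r5,r5: IF@1 ID@2 stall=0 (-) EX@3 MEM@4 WB@5
I1 add r5 <- r4,r4: IF@2 ID@3 stall=0 (-) EX@4 MEM@5 WB@6
I2 mul r3 <- r4,r3: IF@3 ID@4 stall=1 (RAW on I0.r3 (WB@5)) EX@6 MEM@7 WB@8
I3 add r1 <- r2,r2: IF@4 ID@6 stall=0 (-) EX@7 MEM@8 WB@9
I4 mul r3 <- r4,r2: IF@6 ID@7 stall=0 (-) EX@8 MEM@9 WB@10

Answer: 5 6 8 9 10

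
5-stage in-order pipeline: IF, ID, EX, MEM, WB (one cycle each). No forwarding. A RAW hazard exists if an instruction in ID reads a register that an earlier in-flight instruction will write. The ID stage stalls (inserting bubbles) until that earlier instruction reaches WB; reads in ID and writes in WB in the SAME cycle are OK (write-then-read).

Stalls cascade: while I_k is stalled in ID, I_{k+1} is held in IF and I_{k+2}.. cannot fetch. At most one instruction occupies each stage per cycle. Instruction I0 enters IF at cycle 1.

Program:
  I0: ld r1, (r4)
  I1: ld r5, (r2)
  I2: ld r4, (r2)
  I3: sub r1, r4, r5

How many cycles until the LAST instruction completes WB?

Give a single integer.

Answer: 10

Derivation:
I0 ld r1 <- r4: IF@1 ID@2 stall=0 (-) EX@3 MEM@4 WB@5
I1 ld r5 <- r2: IF@2 ID@3 stall=0 (-) EX@4 MEM@5 WB@6
I2 ld r4 <- r2: IF@3 ID@4 stall=0 (-) EX@5 MEM@6 WB@7
I3 sub r1 <- r4,r5: IF@4 ID@5 stall=2 (RAW on I2.r4 (WB@7)) EX@8 MEM@9 WB@10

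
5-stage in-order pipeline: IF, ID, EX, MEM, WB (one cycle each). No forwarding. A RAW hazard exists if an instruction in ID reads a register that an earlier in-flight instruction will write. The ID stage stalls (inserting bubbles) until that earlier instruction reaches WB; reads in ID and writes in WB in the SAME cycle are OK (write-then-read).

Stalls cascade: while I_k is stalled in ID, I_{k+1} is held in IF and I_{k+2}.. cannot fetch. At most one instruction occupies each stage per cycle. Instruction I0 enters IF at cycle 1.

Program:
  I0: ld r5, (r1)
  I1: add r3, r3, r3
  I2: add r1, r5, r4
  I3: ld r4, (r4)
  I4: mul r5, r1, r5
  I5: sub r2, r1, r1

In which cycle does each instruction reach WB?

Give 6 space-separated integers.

I0 ld r5 <- r1: IF@1 ID@2 stall=0 (-) EX@3 MEM@4 WB@5
I1 add r3 <- r3,r3: IF@2 ID@3 stall=0 (-) EX@4 MEM@5 WB@6
I2 add r1 <- r5,r4: IF@3 ID@4 stall=1 (RAW on I0.r5 (WB@5)) EX@6 MEM@7 WB@8
I3 ld r4 <- r4: IF@4 ID@6 stall=0 (-) EX@7 MEM@8 WB@9
I4 mul r5 <- r1,r5: IF@6 ID@7 stall=1 (RAW on I2.r1 (WB@8)) EX@9 MEM@10 WB@11
I5 sub r2 <- r1,r1: IF@7 ID@9 stall=0 (-) EX@10 MEM@11 WB@12

Answer: 5 6 8 9 11 12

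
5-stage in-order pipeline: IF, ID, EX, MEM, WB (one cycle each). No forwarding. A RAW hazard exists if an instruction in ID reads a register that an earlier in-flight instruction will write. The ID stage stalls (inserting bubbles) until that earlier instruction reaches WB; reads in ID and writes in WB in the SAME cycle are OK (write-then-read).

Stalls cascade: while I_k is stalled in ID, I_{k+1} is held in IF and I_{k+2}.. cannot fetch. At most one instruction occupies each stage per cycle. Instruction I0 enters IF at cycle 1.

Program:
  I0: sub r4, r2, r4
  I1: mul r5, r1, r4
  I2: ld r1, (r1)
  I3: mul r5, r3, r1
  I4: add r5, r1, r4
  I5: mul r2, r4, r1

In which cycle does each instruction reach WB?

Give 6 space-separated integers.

I0 sub r4 <- r2,r4: IF@1 ID@2 stall=0 (-) EX@3 MEM@4 WB@5
I1 mul r5 <- r1,r4: IF@2 ID@3 stall=2 (RAW on I0.r4 (WB@5)) EX@6 MEM@7 WB@8
I2 ld r1 <- r1: IF@3 ID@6 stall=0 (-) EX@7 MEM@8 WB@9
I3 mul r5 <- r3,r1: IF@6 ID@7 stall=2 (RAW on I2.r1 (WB@9)) EX@10 MEM@11 WB@12
I4 add r5 <- r1,r4: IF@7 ID@10 stall=0 (-) EX@11 MEM@12 WB@13
I5 mul r2 <- r4,r1: IF@10 ID@11 stall=0 (-) EX@12 MEM@13 WB@14

Answer: 5 8 9 12 13 14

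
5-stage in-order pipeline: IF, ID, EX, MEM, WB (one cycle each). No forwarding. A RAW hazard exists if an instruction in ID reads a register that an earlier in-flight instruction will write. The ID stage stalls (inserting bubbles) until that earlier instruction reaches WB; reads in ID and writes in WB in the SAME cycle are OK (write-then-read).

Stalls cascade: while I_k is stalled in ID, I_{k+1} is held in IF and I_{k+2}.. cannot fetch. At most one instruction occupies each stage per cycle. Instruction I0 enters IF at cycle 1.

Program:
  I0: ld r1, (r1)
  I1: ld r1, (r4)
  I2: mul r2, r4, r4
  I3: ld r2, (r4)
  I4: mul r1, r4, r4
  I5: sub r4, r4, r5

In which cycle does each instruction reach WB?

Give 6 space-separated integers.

Answer: 5 6 7 8 9 10

Derivation:
I0 ld r1 <- r1: IF@1 ID@2 stall=0 (-) EX@3 MEM@4 WB@5
I1 ld r1 <- r4: IF@2 ID@3 stall=0 (-) EX@4 MEM@5 WB@6
I2 mul r2 <- r4,r4: IF@3 ID@4 stall=0 (-) EX@5 MEM@6 WB@7
I3 ld r2 <- r4: IF@4 ID@5 stall=0 (-) EX@6 MEM@7 WB@8
I4 mul r1 <- r4,r4: IF@5 ID@6 stall=0 (-) EX@7 MEM@8 WB@9
I5 sub r4 <- r4,r5: IF@6 ID@7 stall=0 (-) EX@8 MEM@9 WB@10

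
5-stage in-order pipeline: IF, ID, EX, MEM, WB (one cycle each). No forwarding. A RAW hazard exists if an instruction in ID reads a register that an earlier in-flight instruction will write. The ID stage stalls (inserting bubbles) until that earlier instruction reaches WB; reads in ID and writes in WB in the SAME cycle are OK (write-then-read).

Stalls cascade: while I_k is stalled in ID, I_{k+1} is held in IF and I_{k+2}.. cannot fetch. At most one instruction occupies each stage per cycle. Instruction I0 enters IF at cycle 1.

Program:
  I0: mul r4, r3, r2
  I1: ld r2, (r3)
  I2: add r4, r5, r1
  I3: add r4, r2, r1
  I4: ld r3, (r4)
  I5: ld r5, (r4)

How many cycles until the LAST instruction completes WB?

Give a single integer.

I0 mul r4 <- r3,r2: IF@1 ID@2 stall=0 (-) EX@3 MEM@4 WB@5
I1 ld r2 <- r3: IF@2 ID@3 stall=0 (-) EX@4 MEM@5 WB@6
I2 add r4 <- r5,r1: IF@3 ID@4 stall=0 (-) EX@5 MEM@6 WB@7
I3 add r4 <- r2,r1: IF@4 ID@5 stall=1 (RAW on I1.r2 (WB@6)) EX@7 MEM@8 WB@9
I4 ld r3 <- r4: IF@5 ID@7 stall=2 (RAW on I3.r4 (WB@9)) EX@10 MEM@11 WB@12
I5 ld r5 <- r4: IF@7 ID@10 stall=0 (-) EX@11 MEM@12 WB@13

Answer: 13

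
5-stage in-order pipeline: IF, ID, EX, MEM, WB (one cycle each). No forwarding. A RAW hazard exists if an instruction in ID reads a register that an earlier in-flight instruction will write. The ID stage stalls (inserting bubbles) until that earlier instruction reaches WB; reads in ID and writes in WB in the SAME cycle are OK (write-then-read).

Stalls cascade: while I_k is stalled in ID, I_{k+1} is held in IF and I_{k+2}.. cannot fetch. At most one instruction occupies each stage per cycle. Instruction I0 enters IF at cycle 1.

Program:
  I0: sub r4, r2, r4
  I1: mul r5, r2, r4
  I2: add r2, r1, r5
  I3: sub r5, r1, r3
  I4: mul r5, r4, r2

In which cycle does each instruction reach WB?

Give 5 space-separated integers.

I0 sub r4 <- r2,r4: IF@1 ID@2 stall=0 (-) EX@3 MEM@4 WB@5
I1 mul r5 <- r2,r4: IF@2 ID@3 stall=2 (RAW on I0.r4 (WB@5)) EX@6 MEM@7 WB@8
I2 add r2 <- r1,r5: IF@3 ID@6 stall=2 (RAW on I1.r5 (WB@8)) EX@9 MEM@10 WB@11
I3 sub r5 <- r1,r3: IF@6 ID@9 stall=0 (-) EX@10 MEM@11 WB@12
I4 mul r5 <- r4,r2: IF@9 ID@10 stall=1 (RAW on I2.r2 (WB@11)) EX@12 MEM@13 WB@14

Answer: 5 8 11 12 14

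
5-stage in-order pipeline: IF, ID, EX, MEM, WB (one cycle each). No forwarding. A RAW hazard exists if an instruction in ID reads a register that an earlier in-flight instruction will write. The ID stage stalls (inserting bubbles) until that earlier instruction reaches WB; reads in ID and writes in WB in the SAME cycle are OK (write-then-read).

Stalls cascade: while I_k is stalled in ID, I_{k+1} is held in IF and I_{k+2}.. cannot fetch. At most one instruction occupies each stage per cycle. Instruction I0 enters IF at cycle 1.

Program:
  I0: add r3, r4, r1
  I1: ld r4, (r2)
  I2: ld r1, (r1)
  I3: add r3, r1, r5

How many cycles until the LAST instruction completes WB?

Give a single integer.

I0 add r3 <- r4,r1: IF@1 ID@2 stall=0 (-) EX@3 MEM@4 WB@5
I1 ld r4 <- r2: IF@2 ID@3 stall=0 (-) EX@4 MEM@5 WB@6
I2 ld r1 <- r1: IF@3 ID@4 stall=0 (-) EX@5 MEM@6 WB@7
I3 add r3 <- r1,r5: IF@4 ID@5 stall=2 (RAW on I2.r1 (WB@7)) EX@8 MEM@9 WB@10

Answer: 10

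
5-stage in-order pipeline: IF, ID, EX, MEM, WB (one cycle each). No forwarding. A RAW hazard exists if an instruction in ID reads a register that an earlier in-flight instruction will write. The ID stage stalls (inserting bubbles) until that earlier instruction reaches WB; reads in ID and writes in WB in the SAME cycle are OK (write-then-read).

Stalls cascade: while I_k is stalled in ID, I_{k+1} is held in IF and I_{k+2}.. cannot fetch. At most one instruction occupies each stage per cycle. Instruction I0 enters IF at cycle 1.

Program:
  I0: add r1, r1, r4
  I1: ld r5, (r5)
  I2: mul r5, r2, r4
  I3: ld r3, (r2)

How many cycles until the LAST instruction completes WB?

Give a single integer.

I0 add r1 <- r1,r4: IF@1 ID@2 stall=0 (-) EX@3 MEM@4 WB@5
I1 ld r5 <- r5: IF@2 ID@3 stall=0 (-) EX@4 MEM@5 WB@6
I2 mul r5 <- r2,r4: IF@3 ID@4 stall=0 (-) EX@5 MEM@6 WB@7
I3 ld r3 <- r2: IF@4 ID@5 stall=0 (-) EX@6 MEM@7 WB@8

Answer: 8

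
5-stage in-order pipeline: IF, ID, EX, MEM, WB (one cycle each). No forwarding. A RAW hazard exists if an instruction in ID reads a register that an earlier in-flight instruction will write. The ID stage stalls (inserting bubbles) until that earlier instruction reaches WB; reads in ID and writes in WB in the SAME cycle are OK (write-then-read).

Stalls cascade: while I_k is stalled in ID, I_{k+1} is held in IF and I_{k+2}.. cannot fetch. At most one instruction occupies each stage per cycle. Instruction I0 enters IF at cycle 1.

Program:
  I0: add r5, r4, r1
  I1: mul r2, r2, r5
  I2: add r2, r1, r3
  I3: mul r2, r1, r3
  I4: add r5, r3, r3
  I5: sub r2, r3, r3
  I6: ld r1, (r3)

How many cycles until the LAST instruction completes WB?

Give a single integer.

I0 add r5 <- r4,r1: IF@1 ID@2 stall=0 (-) EX@3 MEM@4 WB@5
I1 mul r2 <- r2,r5: IF@2 ID@3 stall=2 (RAW on I0.r5 (WB@5)) EX@6 MEM@7 WB@8
I2 add r2 <- r1,r3: IF@3 ID@6 stall=0 (-) EX@7 MEM@8 WB@9
I3 mul r2 <- r1,r3: IF@6 ID@7 stall=0 (-) EX@8 MEM@9 WB@10
I4 add r5 <- r3,r3: IF@7 ID@8 stall=0 (-) EX@9 MEM@10 WB@11
I5 sub r2 <- r3,r3: IF@8 ID@9 stall=0 (-) EX@10 MEM@11 WB@12
I6 ld r1 <- r3: IF@9 ID@10 stall=0 (-) EX@11 MEM@12 WB@13

Answer: 13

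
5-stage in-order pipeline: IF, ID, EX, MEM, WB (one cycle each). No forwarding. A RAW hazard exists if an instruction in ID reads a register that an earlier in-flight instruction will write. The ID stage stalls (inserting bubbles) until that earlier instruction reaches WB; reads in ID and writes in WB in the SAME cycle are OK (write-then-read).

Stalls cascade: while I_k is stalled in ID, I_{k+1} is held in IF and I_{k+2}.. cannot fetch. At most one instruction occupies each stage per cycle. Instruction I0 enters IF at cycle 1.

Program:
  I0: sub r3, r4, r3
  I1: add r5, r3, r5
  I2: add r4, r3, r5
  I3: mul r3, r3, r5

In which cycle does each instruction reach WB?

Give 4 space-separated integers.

I0 sub r3 <- r4,r3: IF@1 ID@2 stall=0 (-) EX@3 MEM@4 WB@5
I1 add r5 <- r3,r5: IF@2 ID@3 stall=2 (RAW on I0.r3 (WB@5)) EX@6 MEM@7 WB@8
I2 add r4 <- r3,r5: IF@3 ID@6 stall=2 (RAW on I1.r5 (WB@8)) EX@9 MEM@10 WB@11
I3 mul r3 <- r3,r5: IF@6 ID@9 stall=0 (-) EX@10 MEM@11 WB@12

Answer: 5 8 11 12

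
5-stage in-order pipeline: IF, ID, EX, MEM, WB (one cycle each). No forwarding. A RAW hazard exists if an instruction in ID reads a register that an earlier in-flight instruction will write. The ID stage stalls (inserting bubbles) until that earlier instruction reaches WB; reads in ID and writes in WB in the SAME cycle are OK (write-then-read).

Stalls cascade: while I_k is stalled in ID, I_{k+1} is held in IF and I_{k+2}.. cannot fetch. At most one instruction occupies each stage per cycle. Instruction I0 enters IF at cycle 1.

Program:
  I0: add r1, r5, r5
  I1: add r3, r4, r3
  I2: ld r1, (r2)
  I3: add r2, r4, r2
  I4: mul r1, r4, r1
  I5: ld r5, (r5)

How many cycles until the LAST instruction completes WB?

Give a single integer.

Answer: 11

Derivation:
I0 add r1 <- r5,r5: IF@1 ID@2 stall=0 (-) EX@3 MEM@4 WB@5
I1 add r3 <- r4,r3: IF@2 ID@3 stall=0 (-) EX@4 MEM@5 WB@6
I2 ld r1 <- r2: IF@3 ID@4 stall=0 (-) EX@5 MEM@6 WB@7
I3 add r2 <- r4,r2: IF@4 ID@5 stall=0 (-) EX@6 MEM@7 WB@8
I4 mul r1 <- r4,r1: IF@5 ID@6 stall=1 (RAW on I2.r1 (WB@7)) EX@8 MEM@9 WB@10
I5 ld r5 <- r5: IF@6 ID@8 stall=0 (-) EX@9 MEM@10 WB@11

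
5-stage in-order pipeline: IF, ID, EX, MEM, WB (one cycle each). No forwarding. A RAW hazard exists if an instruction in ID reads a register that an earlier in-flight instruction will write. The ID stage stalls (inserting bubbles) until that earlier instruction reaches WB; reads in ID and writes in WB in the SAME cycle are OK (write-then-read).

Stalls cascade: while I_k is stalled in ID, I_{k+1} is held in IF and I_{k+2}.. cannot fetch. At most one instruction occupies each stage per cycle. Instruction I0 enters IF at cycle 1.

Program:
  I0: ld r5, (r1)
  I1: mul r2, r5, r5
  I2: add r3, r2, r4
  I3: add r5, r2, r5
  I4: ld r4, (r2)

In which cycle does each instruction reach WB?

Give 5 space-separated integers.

Answer: 5 8 11 12 13

Derivation:
I0 ld r5 <- r1: IF@1 ID@2 stall=0 (-) EX@3 MEM@4 WB@5
I1 mul r2 <- r5,r5: IF@2 ID@3 stall=2 (RAW on I0.r5 (WB@5)) EX@6 MEM@7 WB@8
I2 add r3 <- r2,r4: IF@3 ID@6 stall=2 (RAW on I1.r2 (WB@8)) EX@9 MEM@10 WB@11
I3 add r5 <- r2,r5: IF@6 ID@9 stall=0 (-) EX@10 MEM@11 WB@12
I4 ld r4 <- r2: IF@9 ID@10 stall=0 (-) EX@11 MEM@12 WB@13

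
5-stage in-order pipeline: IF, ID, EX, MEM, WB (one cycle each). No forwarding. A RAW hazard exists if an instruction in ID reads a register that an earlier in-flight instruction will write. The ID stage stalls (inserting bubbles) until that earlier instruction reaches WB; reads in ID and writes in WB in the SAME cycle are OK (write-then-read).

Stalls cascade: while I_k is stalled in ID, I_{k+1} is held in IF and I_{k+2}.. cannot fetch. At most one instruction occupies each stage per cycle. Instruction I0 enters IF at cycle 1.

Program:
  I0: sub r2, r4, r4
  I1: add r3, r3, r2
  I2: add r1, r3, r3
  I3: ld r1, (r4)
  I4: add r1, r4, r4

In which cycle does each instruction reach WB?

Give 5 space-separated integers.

Answer: 5 8 11 12 13

Derivation:
I0 sub r2 <- r4,r4: IF@1 ID@2 stall=0 (-) EX@3 MEM@4 WB@5
I1 add r3 <- r3,r2: IF@2 ID@3 stall=2 (RAW on I0.r2 (WB@5)) EX@6 MEM@7 WB@8
I2 add r1 <- r3,r3: IF@3 ID@6 stall=2 (RAW on I1.r3 (WB@8)) EX@9 MEM@10 WB@11
I3 ld r1 <- r4: IF@6 ID@9 stall=0 (-) EX@10 MEM@11 WB@12
I4 add r1 <- r4,r4: IF@9 ID@10 stall=0 (-) EX@11 MEM@12 WB@13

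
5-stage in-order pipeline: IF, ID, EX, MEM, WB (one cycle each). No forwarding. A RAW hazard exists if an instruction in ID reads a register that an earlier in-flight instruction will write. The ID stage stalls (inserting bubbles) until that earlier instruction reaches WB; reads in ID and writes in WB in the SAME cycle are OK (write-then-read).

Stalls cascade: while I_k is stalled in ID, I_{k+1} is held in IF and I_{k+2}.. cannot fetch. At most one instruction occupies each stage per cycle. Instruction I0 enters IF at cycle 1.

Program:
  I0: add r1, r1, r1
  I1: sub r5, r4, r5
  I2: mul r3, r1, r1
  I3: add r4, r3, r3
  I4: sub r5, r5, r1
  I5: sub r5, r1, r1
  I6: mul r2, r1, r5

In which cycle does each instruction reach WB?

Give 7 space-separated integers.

I0 add r1 <- r1,r1: IF@1 ID@2 stall=0 (-) EX@3 MEM@4 WB@5
I1 sub r5 <- r4,r5: IF@2 ID@3 stall=0 (-) EX@4 MEM@5 WB@6
I2 mul r3 <- r1,r1: IF@3 ID@4 stall=1 (RAW on I0.r1 (WB@5)) EX@6 MEM@7 WB@8
I3 add r4 <- r3,r3: IF@4 ID@6 stall=2 (RAW on I2.r3 (WB@8)) EX@9 MEM@10 WB@11
I4 sub r5 <- r5,r1: IF@6 ID@9 stall=0 (-) EX@10 MEM@11 WB@12
I5 sub r5 <- r1,r1: IF@9 ID@10 stall=0 (-) EX@11 MEM@12 WB@13
I6 mul r2 <- r1,r5: IF@10 ID@11 stall=2 (RAW on I5.r5 (WB@13)) EX@14 MEM@15 WB@16

Answer: 5 6 8 11 12 13 16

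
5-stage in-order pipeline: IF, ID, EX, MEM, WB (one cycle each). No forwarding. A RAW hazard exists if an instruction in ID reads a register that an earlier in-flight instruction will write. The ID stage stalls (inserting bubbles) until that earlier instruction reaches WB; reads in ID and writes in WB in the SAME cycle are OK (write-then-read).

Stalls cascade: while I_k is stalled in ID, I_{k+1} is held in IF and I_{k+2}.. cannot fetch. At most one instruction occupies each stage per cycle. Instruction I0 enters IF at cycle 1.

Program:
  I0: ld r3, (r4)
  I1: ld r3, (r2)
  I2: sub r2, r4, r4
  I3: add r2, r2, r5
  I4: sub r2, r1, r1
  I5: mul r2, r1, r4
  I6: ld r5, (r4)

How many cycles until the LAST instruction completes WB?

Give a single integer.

Answer: 13

Derivation:
I0 ld r3 <- r4: IF@1 ID@2 stall=0 (-) EX@3 MEM@4 WB@5
I1 ld r3 <- r2: IF@2 ID@3 stall=0 (-) EX@4 MEM@5 WB@6
I2 sub r2 <- r4,r4: IF@3 ID@4 stall=0 (-) EX@5 MEM@6 WB@7
I3 add r2 <- r2,r5: IF@4 ID@5 stall=2 (RAW on I2.r2 (WB@7)) EX@8 MEM@9 WB@10
I4 sub r2 <- r1,r1: IF@5 ID@8 stall=0 (-) EX@9 MEM@10 WB@11
I5 mul r2 <- r1,r4: IF@8 ID@9 stall=0 (-) EX@10 MEM@11 WB@12
I6 ld r5 <- r4: IF@9 ID@10 stall=0 (-) EX@11 MEM@12 WB@13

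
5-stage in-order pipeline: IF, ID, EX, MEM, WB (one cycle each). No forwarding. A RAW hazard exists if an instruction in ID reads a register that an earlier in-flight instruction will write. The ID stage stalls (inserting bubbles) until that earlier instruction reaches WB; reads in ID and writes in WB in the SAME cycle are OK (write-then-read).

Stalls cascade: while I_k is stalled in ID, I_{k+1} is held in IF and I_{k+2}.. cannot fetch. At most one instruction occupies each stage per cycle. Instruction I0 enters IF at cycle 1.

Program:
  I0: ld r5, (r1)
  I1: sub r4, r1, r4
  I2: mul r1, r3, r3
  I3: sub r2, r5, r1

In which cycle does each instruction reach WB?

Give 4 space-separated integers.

I0 ld r5 <- r1: IF@1 ID@2 stall=0 (-) EX@3 MEM@4 WB@5
I1 sub r4 <- r1,r4: IF@2 ID@3 stall=0 (-) EX@4 MEM@5 WB@6
I2 mul r1 <- r3,r3: IF@3 ID@4 stall=0 (-) EX@5 MEM@6 WB@7
I3 sub r2 <- r5,r1: IF@4 ID@5 stall=2 (RAW on I2.r1 (WB@7)) EX@8 MEM@9 WB@10

Answer: 5 6 7 10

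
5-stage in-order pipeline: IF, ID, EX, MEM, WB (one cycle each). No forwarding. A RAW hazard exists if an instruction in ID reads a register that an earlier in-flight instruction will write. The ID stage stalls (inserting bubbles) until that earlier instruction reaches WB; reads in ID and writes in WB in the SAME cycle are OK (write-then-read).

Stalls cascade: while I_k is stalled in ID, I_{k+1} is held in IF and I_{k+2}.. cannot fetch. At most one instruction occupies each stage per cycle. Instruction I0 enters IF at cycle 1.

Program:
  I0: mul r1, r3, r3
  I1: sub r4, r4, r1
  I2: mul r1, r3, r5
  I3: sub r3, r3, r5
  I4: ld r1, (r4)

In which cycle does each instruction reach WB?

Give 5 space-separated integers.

I0 mul r1 <- r3,r3: IF@1 ID@2 stall=0 (-) EX@3 MEM@4 WB@5
I1 sub r4 <- r4,r1: IF@2 ID@3 stall=2 (RAW on I0.r1 (WB@5)) EX@6 MEM@7 WB@8
I2 mul r1 <- r3,r5: IF@3 ID@6 stall=0 (-) EX@7 MEM@8 WB@9
I3 sub r3 <- r3,r5: IF@6 ID@7 stall=0 (-) EX@8 MEM@9 WB@10
I4 ld r1 <- r4: IF@7 ID@8 stall=0 (-) EX@9 MEM@10 WB@11

Answer: 5 8 9 10 11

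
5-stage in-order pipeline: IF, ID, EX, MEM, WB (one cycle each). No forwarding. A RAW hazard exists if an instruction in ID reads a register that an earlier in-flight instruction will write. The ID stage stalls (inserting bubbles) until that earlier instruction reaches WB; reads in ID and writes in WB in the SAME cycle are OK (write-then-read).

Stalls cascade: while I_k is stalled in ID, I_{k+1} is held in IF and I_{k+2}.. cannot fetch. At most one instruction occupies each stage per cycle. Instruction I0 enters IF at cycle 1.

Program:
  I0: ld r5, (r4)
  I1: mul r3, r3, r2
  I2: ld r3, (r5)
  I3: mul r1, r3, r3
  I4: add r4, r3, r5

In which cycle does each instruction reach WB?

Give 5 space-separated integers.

I0 ld r5 <- r4: IF@1 ID@2 stall=0 (-) EX@3 MEM@4 WB@5
I1 mul r3 <- r3,r2: IF@2 ID@3 stall=0 (-) EX@4 MEM@5 WB@6
I2 ld r3 <- r5: IF@3 ID@4 stall=1 (RAW on I0.r5 (WB@5)) EX@6 MEM@7 WB@8
I3 mul r1 <- r3,r3: IF@4 ID@6 stall=2 (RAW on I2.r3 (WB@8)) EX@9 MEM@10 WB@11
I4 add r4 <- r3,r5: IF@6 ID@9 stall=0 (-) EX@10 MEM@11 WB@12

Answer: 5 6 8 11 12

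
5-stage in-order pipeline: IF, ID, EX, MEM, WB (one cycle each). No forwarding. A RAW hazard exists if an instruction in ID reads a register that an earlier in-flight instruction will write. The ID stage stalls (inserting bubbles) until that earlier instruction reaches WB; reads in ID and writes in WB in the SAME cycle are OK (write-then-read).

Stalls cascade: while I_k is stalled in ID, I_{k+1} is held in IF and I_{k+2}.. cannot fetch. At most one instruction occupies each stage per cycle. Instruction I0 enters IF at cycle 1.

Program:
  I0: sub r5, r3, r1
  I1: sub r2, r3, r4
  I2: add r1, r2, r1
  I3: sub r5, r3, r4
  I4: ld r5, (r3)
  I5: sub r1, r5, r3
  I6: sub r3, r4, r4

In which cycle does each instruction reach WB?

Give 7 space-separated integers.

Answer: 5 6 9 10 11 14 15

Derivation:
I0 sub r5 <- r3,r1: IF@1 ID@2 stall=0 (-) EX@3 MEM@4 WB@5
I1 sub r2 <- r3,r4: IF@2 ID@3 stall=0 (-) EX@4 MEM@5 WB@6
I2 add r1 <- r2,r1: IF@3 ID@4 stall=2 (RAW on I1.r2 (WB@6)) EX@7 MEM@8 WB@9
I3 sub r5 <- r3,r4: IF@4 ID@7 stall=0 (-) EX@8 MEM@9 WB@10
I4 ld r5 <- r3: IF@7 ID@8 stall=0 (-) EX@9 MEM@10 WB@11
I5 sub r1 <- r5,r3: IF@8 ID@9 stall=2 (RAW on I4.r5 (WB@11)) EX@12 MEM@13 WB@14
I6 sub r3 <- r4,r4: IF@9 ID@12 stall=0 (-) EX@13 MEM@14 WB@15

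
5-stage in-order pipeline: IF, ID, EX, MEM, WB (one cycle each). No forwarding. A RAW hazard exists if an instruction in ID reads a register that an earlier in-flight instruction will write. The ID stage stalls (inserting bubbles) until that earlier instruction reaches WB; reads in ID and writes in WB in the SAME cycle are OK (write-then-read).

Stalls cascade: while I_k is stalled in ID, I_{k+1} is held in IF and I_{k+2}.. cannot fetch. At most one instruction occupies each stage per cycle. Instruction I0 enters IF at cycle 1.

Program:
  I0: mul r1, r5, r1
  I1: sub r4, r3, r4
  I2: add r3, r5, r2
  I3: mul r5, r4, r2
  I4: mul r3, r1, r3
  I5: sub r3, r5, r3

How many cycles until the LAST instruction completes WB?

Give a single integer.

Answer: 13

Derivation:
I0 mul r1 <- r5,r1: IF@1 ID@2 stall=0 (-) EX@3 MEM@4 WB@5
I1 sub r4 <- r3,r4: IF@2 ID@3 stall=0 (-) EX@4 MEM@5 WB@6
I2 add r3 <- r5,r2: IF@3 ID@4 stall=0 (-) EX@5 MEM@6 WB@7
I3 mul r5 <- r4,r2: IF@4 ID@5 stall=1 (RAW on I1.r4 (WB@6)) EX@7 MEM@8 WB@9
I4 mul r3 <- r1,r3: IF@5 ID@7 stall=0 (-) EX@8 MEM@9 WB@10
I5 sub r3 <- r5,r3: IF@7 ID@8 stall=2 (RAW on I4.r3 (WB@10)) EX@11 MEM@12 WB@13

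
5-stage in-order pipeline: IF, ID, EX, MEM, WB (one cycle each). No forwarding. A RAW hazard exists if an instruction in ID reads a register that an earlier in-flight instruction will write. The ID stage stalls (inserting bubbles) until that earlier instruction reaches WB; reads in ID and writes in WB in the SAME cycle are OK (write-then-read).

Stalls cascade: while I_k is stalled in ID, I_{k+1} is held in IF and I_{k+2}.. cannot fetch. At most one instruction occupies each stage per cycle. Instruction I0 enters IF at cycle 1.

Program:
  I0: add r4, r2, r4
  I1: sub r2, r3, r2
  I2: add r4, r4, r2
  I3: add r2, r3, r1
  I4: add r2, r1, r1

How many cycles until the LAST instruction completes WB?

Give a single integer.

I0 add r4 <- r2,r4: IF@1 ID@2 stall=0 (-) EX@3 MEM@4 WB@5
I1 sub r2 <- r3,r2: IF@2 ID@3 stall=0 (-) EX@4 MEM@5 WB@6
I2 add r4 <- r4,r2: IF@3 ID@4 stall=2 (RAW on I1.r2 (WB@6)) EX@7 MEM@8 WB@9
I3 add r2 <- r3,r1: IF@4 ID@7 stall=0 (-) EX@8 MEM@9 WB@10
I4 add r2 <- r1,r1: IF@7 ID@8 stall=0 (-) EX@9 MEM@10 WB@11

Answer: 11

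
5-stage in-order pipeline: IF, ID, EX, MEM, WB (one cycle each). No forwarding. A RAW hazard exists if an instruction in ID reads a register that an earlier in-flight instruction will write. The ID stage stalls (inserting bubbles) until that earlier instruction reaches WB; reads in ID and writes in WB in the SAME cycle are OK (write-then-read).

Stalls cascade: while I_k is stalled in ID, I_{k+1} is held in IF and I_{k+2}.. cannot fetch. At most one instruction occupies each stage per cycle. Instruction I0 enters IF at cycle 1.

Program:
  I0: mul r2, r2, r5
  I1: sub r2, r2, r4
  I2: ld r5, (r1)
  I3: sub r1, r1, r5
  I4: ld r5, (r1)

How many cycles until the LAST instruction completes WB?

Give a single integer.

I0 mul r2 <- r2,r5: IF@1 ID@2 stall=0 (-) EX@3 MEM@4 WB@5
I1 sub r2 <- r2,r4: IF@2 ID@3 stall=2 (RAW on I0.r2 (WB@5)) EX@6 MEM@7 WB@8
I2 ld r5 <- r1: IF@3 ID@6 stall=0 (-) EX@7 MEM@8 WB@9
I3 sub r1 <- r1,r5: IF@6 ID@7 stall=2 (RAW on I2.r5 (WB@9)) EX@10 MEM@11 WB@12
I4 ld r5 <- r1: IF@7 ID@10 stall=2 (RAW on I3.r1 (WB@12)) EX@13 MEM@14 WB@15

Answer: 15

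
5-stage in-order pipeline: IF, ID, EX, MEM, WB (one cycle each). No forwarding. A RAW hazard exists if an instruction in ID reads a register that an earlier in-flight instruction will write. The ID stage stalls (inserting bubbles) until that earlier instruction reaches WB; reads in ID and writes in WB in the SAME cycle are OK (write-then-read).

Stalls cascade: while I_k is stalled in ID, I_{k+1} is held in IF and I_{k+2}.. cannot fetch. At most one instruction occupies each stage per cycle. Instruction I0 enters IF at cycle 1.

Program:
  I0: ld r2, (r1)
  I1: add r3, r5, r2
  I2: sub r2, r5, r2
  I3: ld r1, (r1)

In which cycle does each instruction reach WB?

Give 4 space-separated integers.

Answer: 5 8 9 10

Derivation:
I0 ld r2 <- r1: IF@1 ID@2 stall=0 (-) EX@3 MEM@4 WB@5
I1 add r3 <- r5,r2: IF@2 ID@3 stall=2 (RAW on I0.r2 (WB@5)) EX@6 MEM@7 WB@8
I2 sub r2 <- r5,r2: IF@3 ID@6 stall=0 (-) EX@7 MEM@8 WB@9
I3 ld r1 <- r1: IF@6 ID@7 stall=0 (-) EX@8 MEM@9 WB@10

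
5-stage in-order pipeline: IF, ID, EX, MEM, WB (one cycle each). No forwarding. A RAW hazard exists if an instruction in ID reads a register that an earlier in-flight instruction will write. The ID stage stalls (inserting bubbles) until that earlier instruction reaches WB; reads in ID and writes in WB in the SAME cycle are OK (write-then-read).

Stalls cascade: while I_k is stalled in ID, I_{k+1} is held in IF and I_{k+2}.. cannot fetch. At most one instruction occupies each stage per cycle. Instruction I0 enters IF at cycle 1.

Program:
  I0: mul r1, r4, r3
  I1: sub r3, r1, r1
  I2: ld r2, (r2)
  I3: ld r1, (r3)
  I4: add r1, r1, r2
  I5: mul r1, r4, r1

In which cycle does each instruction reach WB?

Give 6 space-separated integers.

I0 mul r1 <- r4,r3: IF@1 ID@2 stall=0 (-) EX@3 MEM@4 WB@5
I1 sub r3 <- r1,r1: IF@2 ID@3 stall=2 (RAW on I0.r1 (WB@5)) EX@6 MEM@7 WB@8
I2 ld r2 <- r2: IF@3 ID@6 stall=0 (-) EX@7 MEM@8 WB@9
I3 ld r1 <- r3: IF@6 ID@7 stall=1 (RAW on I1.r3 (WB@8)) EX@9 MEM@10 WB@11
I4 add r1 <- r1,r2: IF@7 ID@9 stall=2 (RAW on I3.r1 (WB@11)) EX@12 MEM@13 WB@14
I5 mul r1 <- r4,r1: IF@9 ID@12 stall=2 (RAW on I4.r1 (WB@14)) EX@15 MEM@16 WB@17

Answer: 5 8 9 11 14 17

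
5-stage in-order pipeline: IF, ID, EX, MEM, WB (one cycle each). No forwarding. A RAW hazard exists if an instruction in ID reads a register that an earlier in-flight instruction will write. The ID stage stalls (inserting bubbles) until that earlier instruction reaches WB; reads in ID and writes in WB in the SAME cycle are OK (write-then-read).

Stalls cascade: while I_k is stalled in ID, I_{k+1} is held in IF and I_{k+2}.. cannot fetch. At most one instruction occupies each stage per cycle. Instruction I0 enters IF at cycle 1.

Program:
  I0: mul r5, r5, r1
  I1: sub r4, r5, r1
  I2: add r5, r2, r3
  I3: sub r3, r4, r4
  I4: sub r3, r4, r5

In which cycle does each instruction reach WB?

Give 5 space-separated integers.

I0 mul r5 <- r5,r1: IF@1 ID@2 stall=0 (-) EX@3 MEM@4 WB@5
I1 sub r4 <- r5,r1: IF@2 ID@3 stall=2 (RAW on I0.r5 (WB@5)) EX@6 MEM@7 WB@8
I2 add r5 <- r2,r3: IF@3 ID@6 stall=0 (-) EX@7 MEM@8 WB@9
I3 sub r3 <- r4,r4: IF@6 ID@7 stall=1 (RAW on I1.r4 (WB@8)) EX@9 MEM@10 WB@11
I4 sub r3 <- r4,r5: IF@7 ID@9 stall=0 (-) EX@10 MEM@11 WB@12

Answer: 5 8 9 11 12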